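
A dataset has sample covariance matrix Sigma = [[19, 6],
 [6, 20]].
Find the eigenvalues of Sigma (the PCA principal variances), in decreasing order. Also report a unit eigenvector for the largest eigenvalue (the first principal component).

Step 1 — characteristic polynomial of 2×2 Sigma:
  det(Sigma - λI) = λ² - trace · λ + det = 0.
  trace = 19 + 20 = 39, det = 19·20 - (6)² = 344.
Step 2 — discriminant:
  Δ = trace² - 4·det = 1521 - 1376 = 145.
Step 3 — eigenvalues:
  λ = (trace ± √Δ)/2 = (39 ± 12.0416)/2,
  λ_1 = 25.5208,  λ_2 = 13.4792.

Step 4 — unit eigenvector for λ_1: solve (Sigma - λ_1 I)v = 0. First row:
  (19 - 25.5208)·v_x + (6)·v_y = 0, i.e. (-6.5208)·v_x + (6)·v_y = 0,
  so v ∝ (b, λ_1 - a) = (6, 6.5208) = u.
  ||u|| = √((6)² + (6.5208)²) = √(78.5208) ≈ 8.8612,
  v_1 = u/||u|| ≈ (0.6771, 0.7359) (||v_1|| = 1).

λ_1 = 25.5208,  λ_2 = 13.4792;  v_1 ≈ (0.6771, 0.7359)


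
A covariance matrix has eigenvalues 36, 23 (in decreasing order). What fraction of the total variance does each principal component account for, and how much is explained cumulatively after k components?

Step 1 — total variance = trace(Sigma) = Σ λ_i = 36 + 23 = 59.

Step 2 — fraction explained by component i = λ_i / Σ λ:
  PC1: 36/59 = 0.6102
  PC2: 23/59 = 0.3898

Step 3 — cumulative fraction after k components = (λ_1 + ... + λ_k) / Σ λ:
  k = 1: 36/59 = 0.6102
  k = 2: (36 + 23)/59 = 59/59 = 1

Summary (fraction, with percent):

explained: PC1 0.6102 (61.02%), PC2 0.3898 (38.98%);  cumulative: 0.6102, 1


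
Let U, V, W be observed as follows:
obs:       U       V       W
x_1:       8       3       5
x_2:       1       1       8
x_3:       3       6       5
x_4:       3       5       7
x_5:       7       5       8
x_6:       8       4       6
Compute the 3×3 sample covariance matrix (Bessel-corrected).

Step 1 — column means:
  mean(U) = (8 + 1 + 3 + 3 + 7 + 8) / 6 = 30/6 = 5
  mean(V) = (3 + 1 + 6 + 5 + 5 + 4) / 6 = 24/6 = 4
  mean(W) = (5 + 8 + 5 + 7 + 8 + 6) / 6 = 39/6 = 6.5

Step 2 — sample covariance S[i,j] = (1/(n-1)) · Σ_k (x_{k,i} - mean_i) · (x_{k,j} - mean_j), with n-1 = 5.
  S[U,U] = ((3)·(3) + (-4)·(-4) + (-2)·(-2) + (-2)·(-2) + (2)·(2) + (3)·(3)) / 5 = 46/5 = 9.2
  S[U,V] = ((3)·(-1) + (-4)·(-3) + (-2)·(2) + (-2)·(1) + (2)·(1) + (3)·(0)) / 5 = 5/5 = 1
  S[U,W] = ((3)·(-1.5) + (-4)·(1.5) + (-2)·(-1.5) + (-2)·(0.5) + (2)·(1.5) + (3)·(-0.5)) / 5 = -7/5 = -1.4
  S[V,V] = ((-1)·(-1) + (-3)·(-3) + (2)·(2) + (1)·(1) + (1)·(1) + (0)·(0)) / 5 = 16/5 = 3.2
  S[V,W] = ((-1)·(-1.5) + (-3)·(1.5) + (2)·(-1.5) + (1)·(0.5) + (1)·(1.5) + (0)·(-0.5)) / 5 = -4/5 = -0.8
  S[W,W] = ((-1.5)·(-1.5) + (1.5)·(1.5) + (-1.5)·(-1.5) + (0.5)·(0.5) + (1.5)·(1.5) + (-0.5)·(-0.5)) / 5 = 9.5/5 = 1.9

S is symmetric (S[j,i] = S[i,j]). Assembling:

S = [[9.2, 1, -1.4],
 [1, 3.2, -0.8],
 [-1.4, -0.8, 1.9]]


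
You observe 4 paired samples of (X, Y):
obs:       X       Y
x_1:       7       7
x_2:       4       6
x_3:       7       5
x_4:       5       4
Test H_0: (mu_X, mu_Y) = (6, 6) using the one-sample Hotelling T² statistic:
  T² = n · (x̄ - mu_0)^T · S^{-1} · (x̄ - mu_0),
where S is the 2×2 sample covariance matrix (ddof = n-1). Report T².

Step 1 — sample mean vector:
  mean(X) = (7 + 4 + 7 + 5) / 4 = 23/4 = 5.75
  mean(Y) = (7 + 6 + 5 + 4) / 4 = 22/4 = 5.5
  x̄ = (5.75, 5.5),  deviation x̄ - mu_0 = (5.75, 5.5) - (6, 6) = (-0.25, -0.5).

Step 2 — sample covariance matrix, S[i,j] = (1/(n-1)) · Σ_k (x_{k,i} - mean_i) · (x_{k,j} - mean_j), divisor n-1 = 3:
  S[X,X] = ((1.25)·(1.25) + (-1.75)·(-1.75) + (1.25)·(1.25) + (-0.75)·(-0.75)) / 3 = 6.75/3 = 2.25
  S[X,Y] = ((1.25)·(1.5) + (-1.75)·(0.5) + (1.25)·(-0.5) + (-0.75)·(-1.5)) / 3 = 1.5/3 = 0.5
  S[Y,Y] = ((1.5)·(1.5) + (0.5)·(0.5) + (-0.5)·(-0.5) + (-1.5)·(-1.5)) / 3 = 5/3 = 1.6667
  S = [[2.25, 0.5],
 [0.5, 1.6667]].

Step 3 — invert S. det(S) = 2.25·1.6667 - (0.5)² = 3.5.
  S^{-1} = (1/det) · [[d, -b], [-b, a]] = [[0.4762, -0.1429],
 [-0.1429, 0.6429]].

Step 4 — quadratic form (x̄ - mu_0)^T · S^{-1} · (x̄ - mu_0):
  S^{-1} · (x̄ - mu_0) = (-0.0476, -0.2857),
  (x̄ - mu_0)^T · [...] = (-0.25)·(-0.0476) + (-0.5)·(-0.2857) = 0.1548.

Step 5 — scale by n: T² = 4 · 0.1548 = 0.619.

T² ≈ 0.619


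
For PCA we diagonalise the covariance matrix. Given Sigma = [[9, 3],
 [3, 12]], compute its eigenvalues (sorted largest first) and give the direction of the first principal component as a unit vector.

Step 1 — characteristic polynomial of 2×2 Sigma:
  det(Sigma - λI) = λ² - trace · λ + det = 0.
  trace = 9 + 12 = 21, det = 9·12 - (3)² = 99.
Step 2 — discriminant:
  Δ = trace² - 4·det = 441 - 396 = 45.
Step 3 — eigenvalues:
  λ = (trace ± √Δ)/2 = (21 ± 6.7082)/2,
  λ_1 = 13.8541,  λ_2 = 7.1459.

Step 4 — unit eigenvector for λ_1: solve (Sigma - λ_1 I)v = 0. First row:
  (9 - 13.8541)·v_x + (3)·v_y = 0, i.e. (-4.8541)·v_x + (3)·v_y = 0,
  so v ∝ (b, λ_1 - a) = (3, 4.8541) = u.
  ||u|| = √((3)² + (4.8541)²) = √(32.5623) ≈ 5.7063,
  v_1 = u/||u|| ≈ (0.5257, 0.8507) (||v_1|| = 1).

λ_1 = 13.8541,  λ_2 = 7.1459;  v_1 ≈ (0.5257, 0.8507)


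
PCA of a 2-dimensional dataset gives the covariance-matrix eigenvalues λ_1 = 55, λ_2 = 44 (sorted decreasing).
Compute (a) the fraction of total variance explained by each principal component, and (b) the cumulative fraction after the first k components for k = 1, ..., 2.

Step 1 — total variance = trace(Sigma) = Σ λ_i = 55 + 44 = 99.

Step 2 — fraction explained by component i = λ_i / Σ λ:
  PC1: 55/99 = 0.5556
  PC2: 44/99 = 0.4444

Step 3 — cumulative fraction after k components = (λ_1 + ... + λ_k) / Σ λ:
  k = 1: 55/99 = 0.5556
  k = 2: (55 + 44)/99 = 99/99 = 1

Summary (fraction, with percent):

explained: PC1 0.5556 (55.56%), PC2 0.4444 (44.44%);  cumulative: 0.5556, 1


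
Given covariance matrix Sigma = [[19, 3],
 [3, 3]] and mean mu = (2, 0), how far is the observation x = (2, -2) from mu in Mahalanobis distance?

Step 1 — centre the observation: (x - mu) = (0, -2).

Step 2 — invert Sigma. det(Sigma) = 19·3 - (3)² = 48.
  Sigma^{-1} = (1/det) · [[d, -b], [-b, a]] = [[0.0625, -0.0625],
 [-0.0625, 0.3958]].

Step 3 — form the quadratic (x - mu)^T · Sigma^{-1} · (x - mu):
  Sigma^{-1} · (x - mu) = (0.125, -0.7917).
  (x - mu)^T · [Sigma^{-1} · (x - mu)] = (0)·(0.125) + (-2)·(-0.7917) = 1.5833.

Step 4 — take square root: d = √(1.5833) ≈ 1.2583.

d(x, mu) = √(1.5833) ≈ 1.2583


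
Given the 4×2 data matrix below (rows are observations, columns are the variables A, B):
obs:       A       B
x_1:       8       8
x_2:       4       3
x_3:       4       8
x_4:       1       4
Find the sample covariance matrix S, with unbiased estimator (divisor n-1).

Step 1 — column means:
  mean(A) = (8 + 4 + 4 + 1) / 4 = 17/4 = 4.25
  mean(B) = (8 + 3 + 8 + 4) / 4 = 23/4 = 5.75

Step 2 — sample covariance S[i,j] = (1/(n-1)) · Σ_k (x_{k,i} - mean_i) · (x_{k,j} - mean_j), with n-1 = 3.
  S[A,A] = ((3.75)·(3.75) + (-0.25)·(-0.25) + (-0.25)·(-0.25) + (-3.25)·(-3.25)) / 3 = 24.75/3 = 8.25
  S[A,B] = ((3.75)·(2.25) + (-0.25)·(-2.75) + (-0.25)·(2.25) + (-3.25)·(-1.75)) / 3 = 14.25/3 = 4.75
  S[B,B] = ((2.25)·(2.25) + (-2.75)·(-2.75) + (2.25)·(2.25) + (-1.75)·(-1.75)) / 3 = 20.75/3 = 6.9167

S is symmetric (S[j,i] = S[i,j]). Assembling:

S = [[8.25, 4.75],
 [4.75, 6.9167]]


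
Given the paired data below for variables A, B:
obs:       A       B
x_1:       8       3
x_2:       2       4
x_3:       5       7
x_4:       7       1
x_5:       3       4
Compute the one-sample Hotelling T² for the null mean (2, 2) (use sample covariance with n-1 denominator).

Step 1 — sample mean vector:
  mean(A) = (8 + 2 + 5 + 7 + 3) / 5 = 25/5 = 5
  mean(B) = (3 + 4 + 7 + 1 + 4) / 5 = 19/5 = 3.8
  x̄ = (5, 3.8),  deviation x̄ - mu_0 = (5, 3.8) - (2, 2) = (3, 1.8).

Step 2 — sample covariance matrix, S[i,j] = (1/(n-1)) · Σ_k (x_{k,i} - mean_i) · (x_{k,j} - mean_j), divisor n-1 = 4:
  S[A,A] = ((3)·(3) + (-3)·(-3) + (0)·(0) + (2)·(2) + (-2)·(-2)) / 4 = 26/4 = 6.5
  S[A,B] = ((3)·(-0.8) + (-3)·(0.2) + (0)·(3.2) + (2)·(-2.8) + (-2)·(0.2)) / 4 = -9/4 = -2.25
  S[B,B] = ((-0.8)·(-0.8) + (0.2)·(0.2) + (3.2)·(3.2) + (-2.8)·(-2.8) + (0.2)·(0.2)) / 4 = 18.8/4 = 4.7
  S = [[6.5, -2.25],
 [-2.25, 4.7]].

Step 3 — invert S. det(S) = 6.5·4.7 - (-2.25)² = 25.4875.
  S^{-1} = (1/det) · [[d, -b], [-b, a]] = [[0.1844, 0.0883],
 [0.0883, 0.255]].

Step 4 — quadratic form (x̄ - mu_0)^T · S^{-1} · (x̄ - mu_0):
  S^{-1} · (x̄ - mu_0) = (0.7121, 0.7239),
  (x̄ - mu_0)^T · [...] = (3)·(0.7121) + (1.8)·(0.7239) = 3.4393.

Step 5 — scale by n: T² = 5 · 3.4393 = 17.1967.

T² ≈ 17.1967


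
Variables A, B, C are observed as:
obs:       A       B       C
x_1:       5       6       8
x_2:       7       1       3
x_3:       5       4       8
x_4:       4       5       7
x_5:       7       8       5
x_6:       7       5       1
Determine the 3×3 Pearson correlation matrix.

Step 1 — column means:
  mean(A) = (5 + 7 + 5 + 4 + 7 + 7) / 6 = 35/6 = 5.8333
  mean(B) = (6 + 1 + 4 + 5 + 8 + 5) / 6 = 29/6 = 4.8333
  mean(C) = (8 + 3 + 8 + 7 + 5 + 1) / 6 = 32/6 = 5.3333

Step 2 — sample variances and covariances s[i,j] = (1/(n-1)) · Σ_k (x_{k,i} - mean_i) · (x_{k,j} - mean_j), with n-1 = 5:
  s[A,A] = ((-0.8333)·(-0.8333) + (1.1667)·(1.1667) + (-0.8333)·(-0.8333) + (-1.8333)·(-1.8333) + (1.1667)·(1.1667) + (1.1667)·(1.1667)) / 5 = 8.8333/5 = 1.7667
  s[A,B] = ((-0.8333)·(1.1667) + (1.1667)·(-3.8333) + (-0.8333)·(-0.8333) + (-1.8333)·(0.1667) + (1.1667)·(3.1667) + (1.1667)·(0.1667)) / 5 = -1.1667/5 = -0.2333
  s[A,C] = ((-0.8333)·(2.6667) + (1.1667)·(-2.3333) + (-0.8333)·(2.6667) + (-1.8333)·(1.6667) + (1.1667)·(-0.3333) + (1.1667)·(-4.3333)) / 5 = -15.6667/5 = -3.1333
  s[B,B] = ((1.1667)·(1.1667) + (-3.8333)·(-3.8333) + (-0.8333)·(-0.8333) + (0.1667)·(0.1667) + (3.1667)·(3.1667) + (0.1667)·(0.1667)) / 5 = 26.8333/5 = 5.3667
  s[B,C] = ((1.1667)·(2.6667) + (-3.8333)·(-2.3333) + (-0.8333)·(2.6667) + (0.1667)·(1.6667) + (3.1667)·(-0.3333) + (0.1667)·(-4.3333)) / 5 = 8.3333/5 = 1.6667
  s[C,C] = ((2.6667)·(2.6667) + (-2.3333)·(-2.3333) + (2.6667)·(2.6667) + (1.6667)·(1.6667) + (-0.3333)·(-0.3333) + (-4.3333)·(-4.3333)) / 5 = 41.3333/5 = 8.2667
  Sample standard deviations s_i = √(s[i,i]):
  s(A) = √(1.7667) = 1.3292
  s(B) = √(5.3667) = 2.3166
  s(C) = √(8.2667) = 2.8752

Step 3 — r_{ij} = s_{ij} / (s_i · s_j):
  r[A,A] = 1 (diagonal).
  r[A,B] = -0.2333 / (1.3292 · 2.3166) = -0.2333 / 3.0791 = -0.0758
  r[A,C] = -3.1333 / (1.3292 · 2.8752) = -3.1333 / 3.8216 = -0.8199
  r[B,B] = 1 (diagonal).
  r[B,C] = 1.6667 / (2.3166 · 2.8752) = 1.6667 / 6.6607 = 0.2502
  r[C,C] = 1 (diagonal).

R is symmetric with unit diagonal. Assembling:

R = [[1, -0.0758, -0.8199],
 [-0.0758, 1, 0.2502],
 [-0.8199, 0.2502, 1]]


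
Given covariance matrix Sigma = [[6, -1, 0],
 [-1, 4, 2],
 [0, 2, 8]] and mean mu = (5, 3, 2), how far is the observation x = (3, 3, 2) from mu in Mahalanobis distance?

Step 1 — centre the observation: (x - mu) = (-2, 0, 0).

Step 2 — invert Sigma (cofactor / det for 3×3, or solve directly):
  Sigma^{-1} = [[0.175, 0.05, -0.0125],
 [0.05, 0.3, -0.075],
 [-0.0125, -0.075, 0.1438]].

Step 3 — form the quadratic (x - mu)^T · Sigma^{-1} · (x - mu):
  Sigma^{-1} · (x - mu) = (-0.35, -0.1, 0.025).
  (x - mu)^T · [Sigma^{-1} · (x - mu)] = (-2)·(-0.35) + (0)·(-0.1) + (0)·(0.025) = 0.7.

Step 4 — take square root: d = √(0.7) ≈ 0.8367.

d(x, mu) = √(0.7) ≈ 0.8367


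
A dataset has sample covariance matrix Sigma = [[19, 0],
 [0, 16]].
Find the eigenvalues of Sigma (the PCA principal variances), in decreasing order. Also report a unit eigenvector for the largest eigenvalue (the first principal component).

Step 1 — characteristic polynomial of 2×2 Sigma:
  det(Sigma - λI) = λ² - trace · λ + det = 0.
  trace = 19 + 16 = 35, det = 19·16 - (0)² = 304.
Step 2 — discriminant:
  Δ = trace² - 4·det = 1225 - 1216 = 9.
Step 3 — eigenvalues:
  λ = (trace ± √Δ)/2 = (35 ± 3)/2,
  λ_1 = 19,  λ_2 = 16.

Step 4 — unit eigenvector for λ_1: Sigma is diagonal, so its eigenvectors are the coordinate axes. λ_1 = 19 is the diagonal entry on the first coordinate axis, hence
  v_1 = (1, 0) (||v_1|| = 1).

λ_1 = 19,  λ_2 = 16;  v_1 ≈ (1, 0)


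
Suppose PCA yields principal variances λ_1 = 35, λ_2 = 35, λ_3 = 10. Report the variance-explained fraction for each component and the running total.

Step 1 — total variance = trace(Sigma) = Σ λ_i = 35 + 35 + 10 = 80.

Step 2 — fraction explained by component i = λ_i / Σ λ:
  PC1: 35/80 = 0.4375
  PC2: 35/80 = 0.4375
  PC3: 10/80 = 0.125

Step 3 — cumulative fraction after k components = (λ_1 + ... + λ_k) / Σ λ:
  k = 1: 35/80 = 0.4375
  k = 2: (35 + 35)/80 = 70/80 = 0.875
  k = 3: (35 + 35 + 10)/80 = 80/80 = 1

Summary (fraction, with percent):

explained: PC1 0.4375 (43.75%), PC2 0.4375 (43.75%), PC3 0.125 (12.5%);  cumulative: 0.4375, 0.875, 1


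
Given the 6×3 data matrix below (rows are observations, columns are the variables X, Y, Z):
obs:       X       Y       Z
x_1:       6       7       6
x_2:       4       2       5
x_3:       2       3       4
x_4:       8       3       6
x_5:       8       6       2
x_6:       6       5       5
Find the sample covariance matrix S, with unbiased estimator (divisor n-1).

Step 1 — column means:
  mean(X) = (6 + 4 + 2 + 8 + 8 + 6) / 6 = 34/6 = 5.6667
  mean(Y) = (7 + 2 + 3 + 3 + 6 + 5) / 6 = 26/6 = 4.3333
  mean(Z) = (6 + 5 + 4 + 6 + 2 + 5) / 6 = 28/6 = 4.6667

Step 2 — sample covariance S[i,j] = (1/(n-1)) · Σ_k (x_{k,i} - mean_i) · (x_{k,j} - mean_j), with n-1 = 5.
  S[X,X] = ((0.3333)·(0.3333) + (-1.6667)·(-1.6667) + (-3.6667)·(-3.6667) + (2.3333)·(2.3333) + (2.3333)·(2.3333) + (0.3333)·(0.3333)) / 5 = 27.3333/5 = 5.4667
  S[X,Y] = ((0.3333)·(2.6667) + (-1.6667)·(-2.3333) + (-3.6667)·(-1.3333) + (2.3333)·(-1.3333) + (2.3333)·(1.6667) + (0.3333)·(0.6667)) / 5 = 10.6667/5 = 2.1333
  S[X,Z] = ((0.3333)·(1.3333) + (-1.6667)·(0.3333) + (-3.6667)·(-0.6667) + (2.3333)·(1.3333) + (2.3333)·(-2.6667) + (0.3333)·(0.3333)) / 5 = -0.6667/5 = -0.1333
  S[Y,Y] = ((2.6667)·(2.6667) + (-2.3333)·(-2.3333) + (-1.3333)·(-1.3333) + (-1.3333)·(-1.3333) + (1.6667)·(1.6667) + (0.6667)·(0.6667)) / 5 = 19.3333/5 = 3.8667
  S[Y,Z] = ((2.6667)·(1.3333) + (-2.3333)·(0.3333) + (-1.3333)·(-0.6667) + (-1.3333)·(1.3333) + (1.6667)·(-2.6667) + (0.6667)·(0.3333)) / 5 = -2.3333/5 = -0.4667
  S[Z,Z] = ((1.3333)·(1.3333) + (0.3333)·(0.3333) + (-0.6667)·(-0.6667) + (1.3333)·(1.3333) + (-2.6667)·(-2.6667) + (0.3333)·(0.3333)) / 5 = 11.3333/5 = 2.2667

S is symmetric (S[j,i] = S[i,j]). Assembling:

S = [[5.4667, 2.1333, -0.1333],
 [2.1333, 3.8667, -0.4667],
 [-0.1333, -0.4667, 2.2667]]


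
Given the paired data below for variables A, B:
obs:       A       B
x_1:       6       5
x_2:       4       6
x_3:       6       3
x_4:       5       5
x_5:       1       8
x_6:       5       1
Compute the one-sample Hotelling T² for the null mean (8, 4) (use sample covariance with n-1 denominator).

Step 1 — sample mean vector:
  mean(A) = (6 + 4 + 6 + 5 + 1 + 5) / 6 = 27/6 = 4.5
  mean(B) = (5 + 6 + 3 + 5 + 8 + 1) / 6 = 28/6 = 4.6667
  x̄ = (4.5, 4.6667),  deviation x̄ - mu_0 = (4.5, 4.6667) - (8, 4) = (-3.5, 0.6667).

Step 2 — sample covariance matrix, S[i,j] = (1/(n-1)) · Σ_k (x_{k,i} - mean_i) · (x_{k,j} - mean_j), divisor n-1 = 5:
  S[A,A] = ((1.5)·(1.5) + (-0.5)·(-0.5) + (1.5)·(1.5) + (0.5)·(0.5) + (-3.5)·(-3.5) + (0.5)·(0.5)) / 5 = 17.5/5 = 3.5
  S[A,B] = ((1.5)·(0.3333) + (-0.5)·(1.3333) + (1.5)·(-1.6667) + (0.5)·(0.3333) + (-3.5)·(3.3333) + (0.5)·(-3.6667)) / 5 = -16/5 = -3.2
  S[B,B] = ((0.3333)·(0.3333) + (1.3333)·(1.3333) + (-1.6667)·(-1.6667) + (0.3333)·(0.3333) + (3.3333)·(3.3333) + (-3.6667)·(-3.6667)) / 5 = 29.3333/5 = 5.8667
  S = [[3.5, -3.2],
 [-3.2, 5.8667]].

Step 3 — invert S. det(S) = 3.5·5.8667 - (-3.2)² = 10.2933.
  S^{-1} = (1/det) · [[d, -b], [-b, a]] = [[0.5699, 0.3109],
 [0.3109, 0.34]].

Step 4 — quadratic form (x̄ - mu_0)^T · S^{-1} · (x̄ - mu_0):
  S^{-1} · (x̄ - mu_0) = (-1.7876, -0.8614),
  (x̄ - mu_0)^T · [...] = (-3.5)·(-1.7876) + (0.6667)·(-0.8614) = 5.6822.

Step 5 — scale by n: T² = 6 · 5.6822 = 34.0933.

T² ≈ 34.0933


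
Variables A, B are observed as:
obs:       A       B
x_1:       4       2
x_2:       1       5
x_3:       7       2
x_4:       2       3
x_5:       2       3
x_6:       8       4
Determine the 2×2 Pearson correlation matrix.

Step 1 — column means:
  mean(A) = (4 + 1 + 7 + 2 + 2 + 8) / 6 = 24/6 = 4
  mean(B) = (2 + 5 + 2 + 3 + 3 + 4) / 6 = 19/6 = 3.1667

Step 2 — sample variances and covariances s[i,j] = (1/(n-1)) · Σ_k (x_{k,i} - mean_i) · (x_{k,j} - mean_j), with n-1 = 5:
  s[A,A] = ((0)·(0) + (-3)·(-3) + (3)·(3) + (-2)·(-2) + (-2)·(-2) + (4)·(4)) / 5 = 42/5 = 8.4
  s[A,B] = ((0)·(-1.1667) + (-3)·(1.8333) + (3)·(-1.1667) + (-2)·(-0.1667) + (-2)·(-0.1667) + (4)·(0.8333)) / 5 = -5/5 = -1
  s[B,B] = ((-1.1667)·(-1.1667) + (1.8333)·(1.8333) + (-1.1667)·(-1.1667) + (-0.1667)·(-0.1667) + (-0.1667)·(-0.1667) + (0.8333)·(0.8333)) / 5 = 6.8333/5 = 1.3667
  Sample standard deviations s_i = √(s[i,i]):
  s(A) = √(8.4) = 2.8983
  s(B) = √(1.3667) = 1.169

Step 3 — r_{ij} = s_{ij} / (s_i · s_j):
  r[A,A] = 1 (diagonal).
  r[A,B] = -1 / (2.8983 · 1.169) = -1 / 3.3882 = -0.2951
  r[B,B] = 1 (diagonal).

R is symmetric with unit diagonal. Assembling:

R = [[1, -0.2951],
 [-0.2951, 1]]


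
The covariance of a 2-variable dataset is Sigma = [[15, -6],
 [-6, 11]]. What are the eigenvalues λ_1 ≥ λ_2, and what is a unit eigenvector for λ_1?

Step 1 — characteristic polynomial of 2×2 Sigma:
  det(Sigma - λI) = λ² - trace · λ + det = 0.
  trace = 15 + 11 = 26, det = 15·11 - (-6)² = 129.
Step 2 — discriminant:
  Δ = trace² - 4·det = 676 - 516 = 160.
Step 3 — eigenvalues:
  λ = (trace ± √Δ)/2 = (26 ± 12.6491)/2,
  λ_1 = 19.3246,  λ_2 = 6.6754.

Step 4 — unit eigenvector for λ_1: solve (Sigma - λ_1 I)v = 0. First row:
  (15 - 19.3246)·v_x + (-6)·v_y = 0, i.e. (-4.3246)·v_x + (-6)·v_y = 0,
  so v ∝ (b, λ_1 - a) = (-6, 4.3246); multiply by -1 so the first entry is positive: u = (6, -4.3246).
  ||u|| = √((6)² + (-4.3246)²) = √(54.7018) ≈ 7.3961,
  v_1 = u/||u|| ≈ (0.8112, -0.5847) (||v_1|| = 1).

λ_1 = 19.3246,  λ_2 = 6.6754;  v_1 ≈ (0.8112, -0.5847)


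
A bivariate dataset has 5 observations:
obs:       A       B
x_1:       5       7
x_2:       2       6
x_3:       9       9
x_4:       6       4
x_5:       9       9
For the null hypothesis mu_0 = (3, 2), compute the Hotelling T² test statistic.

Step 1 — sample mean vector:
  mean(A) = (5 + 2 + 9 + 6 + 9) / 5 = 31/5 = 6.2
  mean(B) = (7 + 6 + 9 + 4 + 9) / 5 = 35/5 = 7
  x̄ = (6.2, 7),  deviation x̄ - mu_0 = (6.2, 7) - (3, 2) = (3.2, 5).

Step 2 — sample covariance matrix, S[i,j] = (1/(n-1)) · Σ_k (x_{k,i} - mean_i) · (x_{k,j} - mean_j), divisor n-1 = 4:
  S[A,A] = ((-1.2)·(-1.2) + (-4.2)·(-4.2) + (2.8)·(2.8) + (-0.2)·(-0.2) + (2.8)·(2.8)) / 4 = 34.8/4 = 8.7
  S[A,B] = ((-1.2)·(0) + (-4.2)·(-1) + (2.8)·(2) + (-0.2)·(-3) + (2.8)·(2)) / 4 = 16/4 = 4
  S[B,B] = ((0)·(0) + (-1)·(-1) + (2)·(2) + (-3)·(-3) + (2)·(2)) / 4 = 18/4 = 4.5
  S = [[8.7, 4],
 [4, 4.5]].

Step 3 — invert S. det(S) = 8.7·4.5 - (4)² = 23.15.
  S^{-1} = (1/det) · [[d, -b], [-b, a]] = [[0.1944, -0.1728],
 [-0.1728, 0.3758]].

Step 4 — quadratic form (x̄ - mu_0)^T · S^{-1} · (x̄ - mu_0):
  S^{-1} · (x̄ - mu_0) = (-0.2419, 1.3261),
  (x̄ - mu_0)^T · [...] = (3.2)·(-0.2419) + (5)·(1.3261) = 5.8566.

Step 5 — scale by n: T² = 5 · 5.8566 = 29.2829.

T² ≈ 29.2829


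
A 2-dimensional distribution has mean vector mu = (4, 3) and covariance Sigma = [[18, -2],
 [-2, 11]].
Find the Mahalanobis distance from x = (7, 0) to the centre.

Step 1 — centre the observation: (x - mu) = (3, -3).

Step 2 — invert Sigma. det(Sigma) = 18·11 - (-2)² = 194.
  Sigma^{-1} = (1/det) · [[d, -b], [-b, a]] = [[0.0567, 0.0103],
 [0.0103, 0.0928]].

Step 3 — form the quadratic (x - mu)^T · Sigma^{-1} · (x - mu):
  Sigma^{-1} · (x - mu) = (0.1392, -0.2474).
  (x - mu)^T · [Sigma^{-1} · (x - mu)] = (3)·(0.1392) + (-3)·(-0.2474) = 1.1598.

Step 4 — take square root: d = √(1.1598) ≈ 1.0769.

d(x, mu) = √(1.1598) ≈ 1.0769


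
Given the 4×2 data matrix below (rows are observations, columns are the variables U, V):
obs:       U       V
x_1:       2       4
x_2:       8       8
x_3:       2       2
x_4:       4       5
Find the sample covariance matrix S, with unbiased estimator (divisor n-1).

Step 1 — column means:
  mean(U) = (2 + 8 + 2 + 4) / 4 = 16/4 = 4
  mean(V) = (4 + 8 + 2 + 5) / 4 = 19/4 = 4.75

Step 2 — sample covariance S[i,j] = (1/(n-1)) · Σ_k (x_{k,i} - mean_i) · (x_{k,j} - mean_j), with n-1 = 3.
  S[U,U] = ((-2)·(-2) + (4)·(4) + (-2)·(-2) + (0)·(0)) / 3 = 24/3 = 8
  S[U,V] = ((-2)·(-0.75) + (4)·(3.25) + (-2)·(-2.75) + (0)·(0.25)) / 3 = 20/3 = 6.6667
  S[V,V] = ((-0.75)·(-0.75) + (3.25)·(3.25) + (-2.75)·(-2.75) + (0.25)·(0.25)) / 3 = 18.75/3 = 6.25

S is symmetric (S[j,i] = S[i,j]). Assembling:

S = [[8, 6.6667],
 [6.6667, 6.25]]


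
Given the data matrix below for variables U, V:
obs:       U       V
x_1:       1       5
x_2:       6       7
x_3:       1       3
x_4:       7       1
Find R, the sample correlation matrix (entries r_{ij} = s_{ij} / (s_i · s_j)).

Step 1 — column means:
  mean(U) = (1 + 6 + 1 + 7) / 4 = 15/4 = 3.75
  mean(V) = (5 + 7 + 3 + 1) / 4 = 16/4 = 4

Step 2 — sample variances and covariances s[i,j] = (1/(n-1)) · Σ_k (x_{k,i} - mean_i) · (x_{k,j} - mean_j), with n-1 = 3:
  s[U,U] = ((-2.75)·(-2.75) + (2.25)·(2.25) + (-2.75)·(-2.75) + (3.25)·(3.25)) / 3 = 30.75/3 = 10.25
  s[U,V] = ((-2.75)·(1) + (2.25)·(3) + (-2.75)·(-1) + (3.25)·(-3)) / 3 = -3/3 = -1
  s[V,V] = ((1)·(1) + (3)·(3) + (-1)·(-1) + (-3)·(-3)) / 3 = 20/3 = 6.6667
  Sample standard deviations s_i = √(s[i,i]):
  s(U) = √(10.25) = 3.2016
  s(V) = √(6.6667) = 2.582

Step 3 — r_{ij} = s_{ij} / (s_i · s_j):
  r[U,U] = 1 (diagonal).
  r[U,V] = -1 / (3.2016 · 2.582) = -1 / 8.2664 = -0.121
  r[V,V] = 1 (diagonal).

R is symmetric with unit diagonal. Assembling:

R = [[1, -0.121],
 [-0.121, 1]]


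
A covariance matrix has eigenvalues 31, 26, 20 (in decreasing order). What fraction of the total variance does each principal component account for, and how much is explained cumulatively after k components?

Step 1 — total variance = trace(Sigma) = Σ λ_i = 31 + 26 + 20 = 77.

Step 2 — fraction explained by component i = λ_i / Σ λ:
  PC1: 31/77 = 0.4026
  PC2: 26/77 = 0.3377
  PC3: 20/77 = 0.2597

Step 3 — cumulative fraction after k components = (λ_1 + ... + λ_k) / Σ λ:
  k = 1: 31/77 = 0.4026
  k = 2: (31 + 26)/77 = 57/77 = 0.7403
  k = 3: (31 + 26 + 20)/77 = 77/77 = 1

Summary (fraction, with percent):

explained: PC1 0.4026 (40.26%), PC2 0.3377 (33.77%), PC3 0.2597 (25.97%);  cumulative: 0.4026, 0.7403, 1


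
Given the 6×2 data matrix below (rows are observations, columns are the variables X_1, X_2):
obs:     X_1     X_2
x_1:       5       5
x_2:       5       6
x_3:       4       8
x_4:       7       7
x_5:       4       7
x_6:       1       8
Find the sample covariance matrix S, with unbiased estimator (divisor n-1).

Step 1 — column means:
  mean(X_1) = (5 + 5 + 4 + 7 + 4 + 1) / 6 = 26/6 = 4.3333
  mean(X_2) = (5 + 6 + 8 + 7 + 7 + 8) / 6 = 41/6 = 6.8333

Step 2 — sample covariance S[i,j] = (1/(n-1)) · Σ_k (x_{k,i} - mean_i) · (x_{k,j} - mean_j), with n-1 = 5.
  S[X_1,X_1] = ((0.6667)·(0.6667) + (0.6667)·(0.6667) + (-0.3333)·(-0.3333) + (2.6667)·(2.6667) + (-0.3333)·(-0.3333) + (-3.3333)·(-3.3333)) / 5 = 19.3333/5 = 3.8667
  S[X_1,X_2] = ((0.6667)·(-1.8333) + (0.6667)·(-0.8333) + (-0.3333)·(1.1667) + (2.6667)·(0.1667) + (-0.3333)·(0.1667) + (-3.3333)·(1.1667)) / 5 = -5.6667/5 = -1.1333
  S[X_2,X_2] = ((-1.8333)·(-1.8333) + (-0.8333)·(-0.8333) + (1.1667)·(1.1667) + (0.1667)·(0.1667) + (0.1667)·(0.1667) + (1.1667)·(1.1667)) / 5 = 6.8333/5 = 1.3667

S is symmetric (S[j,i] = S[i,j]). Assembling:

S = [[3.8667, -1.1333],
 [-1.1333, 1.3667]]


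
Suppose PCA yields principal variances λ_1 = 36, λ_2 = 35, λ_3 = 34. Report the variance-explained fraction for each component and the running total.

Step 1 — total variance = trace(Sigma) = Σ λ_i = 36 + 35 + 34 = 105.

Step 2 — fraction explained by component i = λ_i / Σ λ:
  PC1: 36/105 = 0.3429
  PC2: 35/105 = 0.3333
  PC3: 34/105 = 0.3238

Step 3 — cumulative fraction after k components = (λ_1 + ... + λ_k) / Σ λ:
  k = 1: 36/105 = 0.3429
  k = 2: (36 + 35)/105 = 71/105 = 0.6762
  k = 3: (36 + 35 + 34)/105 = 105/105 = 1

Summary (fraction, with percent):

explained: PC1 0.3429 (34.29%), PC2 0.3333 (33.33%), PC3 0.3238 (32.38%);  cumulative: 0.3429, 0.6762, 1


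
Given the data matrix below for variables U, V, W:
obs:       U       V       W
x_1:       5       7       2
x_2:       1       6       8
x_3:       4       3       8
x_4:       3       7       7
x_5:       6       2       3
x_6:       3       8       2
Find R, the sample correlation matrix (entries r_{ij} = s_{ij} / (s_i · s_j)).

Step 1 — column means:
  mean(U) = (5 + 1 + 4 + 3 + 6 + 3) / 6 = 22/6 = 3.6667
  mean(V) = (7 + 6 + 3 + 7 + 2 + 8) / 6 = 33/6 = 5.5
  mean(W) = (2 + 8 + 8 + 7 + 3 + 2) / 6 = 30/6 = 5

Step 2 — sample variances and covariances s[i,j] = (1/(n-1)) · Σ_k (x_{k,i} - mean_i) · (x_{k,j} - mean_j), with n-1 = 5:
  s[U,U] = ((1.3333)·(1.3333) + (-2.6667)·(-2.6667) + (0.3333)·(0.3333) + (-0.6667)·(-0.6667) + (2.3333)·(2.3333) + (-0.6667)·(-0.6667)) / 5 = 15.3333/5 = 3.0667
  s[U,V] = ((1.3333)·(1.5) + (-2.6667)·(0.5) + (0.3333)·(-2.5) + (-0.6667)·(1.5) + (2.3333)·(-3.5) + (-0.6667)·(2.5)) / 5 = -11/5 = -2.2
  s[U,W] = ((1.3333)·(-3) + (-2.6667)·(3) + (0.3333)·(3) + (-0.6667)·(2) + (2.3333)·(-2) + (-0.6667)·(-3)) / 5 = -15/5 = -3
  s[V,V] = ((1.5)·(1.5) + (0.5)·(0.5) + (-2.5)·(-2.5) + (1.5)·(1.5) + (-3.5)·(-3.5) + (2.5)·(2.5)) / 5 = 29.5/5 = 5.9
  s[V,W] = ((1.5)·(-3) + (0.5)·(3) + (-2.5)·(3) + (1.5)·(2) + (-3.5)·(-2) + (2.5)·(-3)) / 5 = -8/5 = -1.6
  s[W,W] = ((-3)·(-3) + (3)·(3) + (3)·(3) + (2)·(2) + (-2)·(-2) + (-3)·(-3)) / 5 = 44/5 = 8.8
  Sample standard deviations s_i = √(s[i,i]):
  s(U) = √(3.0667) = 1.7512
  s(V) = √(5.9) = 2.429
  s(W) = √(8.8) = 2.9665

Step 3 — r_{ij} = s_{ij} / (s_i · s_j):
  r[U,U] = 1 (diagonal).
  r[U,V] = -2.2 / (1.7512 · 2.429) = -2.2 / 4.2536 = -0.5172
  r[U,W] = -3 / (1.7512 · 2.9665) = -3 / 5.1949 = -0.5775
  r[V,V] = 1 (diagonal).
  r[V,W] = -1.6 / (2.429 · 2.9665) = -1.6 / 7.2056 = -0.2221
  r[W,W] = 1 (diagonal).

R is symmetric with unit diagonal. Assembling:

R = [[1, -0.5172, -0.5775],
 [-0.5172, 1, -0.2221],
 [-0.5775, -0.2221, 1]]


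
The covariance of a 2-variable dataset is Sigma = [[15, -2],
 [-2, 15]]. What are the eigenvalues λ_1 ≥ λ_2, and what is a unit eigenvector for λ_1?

Step 1 — characteristic polynomial of 2×2 Sigma:
  det(Sigma - λI) = λ² - trace · λ + det = 0.
  trace = 15 + 15 = 30, det = 15·15 - (-2)² = 221.
Step 2 — discriminant:
  Δ = trace² - 4·det = 900 - 884 = 16.
Step 3 — eigenvalues:
  λ = (trace ± √Δ)/2 = (30 ± 4)/2,
  λ_1 = 17,  λ_2 = 13.

Step 4 — unit eigenvector for λ_1: solve (Sigma - λ_1 I)v = 0. First row:
  (15 - 17)·v_x + (-2)·v_y = 0, i.e. (-2)·v_x + (-2)·v_y = 0,
  so v ∝ (b, λ_1 - a) = (-2, 2); multiply by -1 so the first entry is positive: u = (2, -2).
  ||u|| = √((2)² + (-2)²) = √(8) ≈ 2.8284,
  v_1 = u/||u|| ≈ (0.7071, -0.7071) (||v_1|| = 1).

λ_1 = 17,  λ_2 = 13;  v_1 ≈ (0.7071, -0.7071)


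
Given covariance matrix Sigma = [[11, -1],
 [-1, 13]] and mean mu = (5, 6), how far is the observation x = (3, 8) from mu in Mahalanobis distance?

Step 1 — centre the observation: (x - mu) = (-2, 2).

Step 2 — invert Sigma. det(Sigma) = 11·13 - (-1)² = 142.
  Sigma^{-1} = (1/det) · [[d, -b], [-b, a]] = [[0.0915, 0.007],
 [0.007, 0.0775]].

Step 3 — form the quadratic (x - mu)^T · Sigma^{-1} · (x - mu):
  Sigma^{-1} · (x - mu) = (-0.169, 0.1408).
  (x - mu)^T · [Sigma^{-1} · (x - mu)] = (-2)·(-0.169) + (2)·(0.1408) = 0.6197.

Step 4 — take square root: d = √(0.6197) ≈ 0.7872.

d(x, mu) = √(0.6197) ≈ 0.7872


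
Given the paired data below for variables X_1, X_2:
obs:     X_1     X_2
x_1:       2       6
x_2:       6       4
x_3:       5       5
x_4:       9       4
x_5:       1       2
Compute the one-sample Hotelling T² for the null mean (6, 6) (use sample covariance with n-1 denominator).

Step 1 — sample mean vector:
  mean(X_1) = (2 + 6 + 5 + 9 + 1) / 5 = 23/5 = 4.6
  mean(X_2) = (6 + 4 + 5 + 4 + 2) / 5 = 21/5 = 4.2
  x̄ = (4.6, 4.2),  deviation x̄ - mu_0 = (4.6, 4.2) - (6, 6) = (-1.4, -1.8).

Step 2 — sample covariance matrix, S[i,j] = (1/(n-1)) · Σ_k (x_{k,i} - mean_i) · (x_{k,j} - mean_j), divisor n-1 = 4:
  S[X_1,X_1] = ((-2.6)·(-2.6) + (1.4)·(1.4) + (0.4)·(0.4) + (4.4)·(4.4) + (-3.6)·(-3.6)) / 4 = 41.2/4 = 10.3
  S[X_1,X_2] = ((-2.6)·(1.8) + (1.4)·(-0.2) + (0.4)·(0.8) + (4.4)·(-0.2) + (-3.6)·(-2.2)) / 4 = 2.4/4 = 0.6
  S[X_2,X_2] = ((1.8)·(1.8) + (-0.2)·(-0.2) + (0.8)·(0.8) + (-0.2)·(-0.2) + (-2.2)·(-2.2)) / 4 = 8.8/4 = 2.2
  S = [[10.3, 0.6],
 [0.6, 2.2]].

Step 3 — invert S. det(S) = 10.3·2.2 - (0.6)² = 22.3.
  S^{-1} = (1/det) · [[d, -b], [-b, a]] = [[0.0987, -0.0269],
 [-0.0269, 0.4619]].

Step 4 — quadratic form (x̄ - mu_0)^T · S^{-1} · (x̄ - mu_0):
  S^{-1} · (x̄ - mu_0) = (-0.0897, -0.7937),
  (x̄ - mu_0)^T · [...] = (-1.4)·(-0.0897) + (-1.8)·(-0.7937) = 1.5543.

Step 5 — scale by n: T² = 5 · 1.5543 = 7.7713.

T² ≈ 7.7713


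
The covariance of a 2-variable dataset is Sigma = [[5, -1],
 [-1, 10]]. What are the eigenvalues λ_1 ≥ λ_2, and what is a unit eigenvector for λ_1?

Step 1 — characteristic polynomial of 2×2 Sigma:
  det(Sigma - λI) = λ² - trace · λ + det = 0.
  trace = 5 + 10 = 15, det = 5·10 - (-1)² = 49.
Step 2 — discriminant:
  Δ = trace² - 4·det = 225 - 196 = 29.
Step 3 — eigenvalues:
  λ = (trace ± √Δ)/2 = (15 ± 5.3852)/2,
  λ_1 = 10.1926,  λ_2 = 4.8074.

Step 4 — unit eigenvector for λ_1: solve (Sigma - λ_1 I)v = 0. First row:
  (5 - 10.1926)·v_x + (-1)·v_y = 0, i.e. (-5.1926)·v_x + (-1)·v_y = 0,
  so v ∝ (b, λ_1 - a) = (-1, 5.1926); multiply by -1 so the first entry is positive: u = (1, -5.1926).
  ||u|| = √((1)² + (-5.1926)²) = √(27.9629) ≈ 5.288,
  v_1 = u/||u|| ≈ (0.1891, -0.982) (||v_1|| = 1).

λ_1 = 10.1926,  λ_2 = 4.8074;  v_1 ≈ (0.1891, -0.982)


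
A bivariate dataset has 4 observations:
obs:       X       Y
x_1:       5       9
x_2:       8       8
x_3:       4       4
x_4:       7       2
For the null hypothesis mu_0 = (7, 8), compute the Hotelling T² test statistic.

Step 1 — sample mean vector:
  mean(X) = (5 + 8 + 4 + 7) / 4 = 24/4 = 6
  mean(Y) = (9 + 8 + 4 + 2) / 4 = 23/4 = 5.75
  x̄ = (6, 5.75),  deviation x̄ - mu_0 = (6, 5.75) - (7, 8) = (-1, -2.25).

Step 2 — sample covariance matrix, S[i,j] = (1/(n-1)) · Σ_k (x_{k,i} - mean_i) · (x_{k,j} - mean_j), divisor n-1 = 3:
  S[X,X] = ((-1)·(-1) + (2)·(2) + (-2)·(-2) + (1)·(1)) / 3 = 10/3 = 3.3333
  S[X,Y] = ((-1)·(3.25) + (2)·(2.25) + (-2)·(-1.75) + (1)·(-3.75)) / 3 = 1/3 = 0.3333
  S[Y,Y] = ((3.25)·(3.25) + (2.25)·(2.25) + (-1.75)·(-1.75) + (-3.75)·(-3.75)) / 3 = 32.75/3 = 10.9167
  S = [[3.3333, 0.3333],
 [0.3333, 10.9167]].

Step 3 — invert S. det(S) = 3.3333·10.9167 - (0.3333)² = 36.2778.
  S^{-1} = (1/det) · [[d, -b], [-b, a]] = [[0.3009, -0.0092],
 [-0.0092, 0.0919]].

Step 4 — quadratic form (x̄ - mu_0)^T · S^{-1} · (x̄ - mu_0):
  S^{-1} · (x̄ - mu_0) = (-0.2802, -0.1975),
  (x̄ - mu_0)^T · [...] = (-1)·(-0.2802) + (-2.25)·(-0.1975) = 0.7247.

Step 5 — scale by n: T² = 4 · 0.7247 = 2.8989.

T² ≈ 2.8989


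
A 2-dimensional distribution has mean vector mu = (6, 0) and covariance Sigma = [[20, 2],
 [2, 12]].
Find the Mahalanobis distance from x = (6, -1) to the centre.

Step 1 — centre the observation: (x - mu) = (0, -1).

Step 2 — invert Sigma. det(Sigma) = 20·12 - (2)² = 236.
  Sigma^{-1} = (1/det) · [[d, -b], [-b, a]] = [[0.0508, -0.0085],
 [-0.0085, 0.0847]].

Step 3 — form the quadratic (x - mu)^T · Sigma^{-1} · (x - mu):
  Sigma^{-1} · (x - mu) = (0.0085, -0.0847).
  (x - mu)^T · [Sigma^{-1} · (x - mu)] = (0)·(0.0085) + (-1)·(-0.0847) = 0.0847.

Step 4 — take square root: d = √(0.0847) ≈ 0.2911.

d(x, mu) = √(0.0847) ≈ 0.2911


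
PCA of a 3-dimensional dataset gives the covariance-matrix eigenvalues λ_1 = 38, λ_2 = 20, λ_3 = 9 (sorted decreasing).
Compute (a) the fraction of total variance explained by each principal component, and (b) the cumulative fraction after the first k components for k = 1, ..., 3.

Step 1 — total variance = trace(Sigma) = Σ λ_i = 38 + 20 + 9 = 67.

Step 2 — fraction explained by component i = λ_i / Σ λ:
  PC1: 38/67 = 0.5672
  PC2: 20/67 = 0.2985
  PC3: 9/67 = 0.1343

Step 3 — cumulative fraction after k components = (λ_1 + ... + λ_k) / Σ λ:
  k = 1: 38/67 = 0.5672
  k = 2: (38 + 20)/67 = 58/67 = 0.8657
  k = 3: (38 + 20 + 9)/67 = 67/67 = 1

Summary (fraction, with percent):

explained: PC1 0.5672 (56.72%), PC2 0.2985 (29.85%), PC3 0.1343 (13.43%);  cumulative: 0.5672, 0.8657, 1


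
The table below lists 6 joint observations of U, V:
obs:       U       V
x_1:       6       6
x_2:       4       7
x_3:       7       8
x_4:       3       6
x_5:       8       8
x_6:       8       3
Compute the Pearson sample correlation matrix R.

Step 1 — column means:
  mean(U) = (6 + 4 + 7 + 3 + 8 + 8) / 6 = 36/6 = 6
  mean(V) = (6 + 7 + 8 + 6 + 8 + 3) / 6 = 38/6 = 6.3333

Step 2 — sample variances and covariances s[i,j] = (1/(n-1)) · Σ_k (x_{k,i} - mean_i) · (x_{k,j} - mean_j), with n-1 = 5:
  s[U,U] = ((0)·(0) + (-2)·(-2) + (1)·(1) + (-3)·(-3) + (2)·(2) + (2)·(2)) / 5 = 22/5 = 4.4
  s[U,V] = ((0)·(-0.3333) + (-2)·(0.6667) + (1)·(1.6667) + (-3)·(-0.3333) + (2)·(1.6667) + (2)·(-3.3333)) / 5 = -2/5 = -0.4
  s[V,V] = ((-0.3333)·(-0.3333) + (0.6667)·(0.6667) + (1.6667)·(1.6667) + (-0.3333)·(-0.3333) + (1.6667)·(1.6667) + (-3.3333)·(-3.3333)) / 5 = 17.3333/5 = 3.4667
  Sample standard deviations s_i = √(s[i,i]):
  s(U) = √(4.4) = 2.0976
  s(V) = √(3.4667) = 1.8619

Step 3 — r_{ij} = s_{ij} / (s_i · s_j):
  r[U,U] = 1 (diagonal).
  r[U,V] = -0.4 / (2.0976 · 1.8619) = -0.4 / 3.9056 = -0.1024
  r[V,V] = 1 (diagonal).

R is symmetric with unit diagonal. Assembling:

R = [[1, -0.1024],
 [-0.1024, 1]]


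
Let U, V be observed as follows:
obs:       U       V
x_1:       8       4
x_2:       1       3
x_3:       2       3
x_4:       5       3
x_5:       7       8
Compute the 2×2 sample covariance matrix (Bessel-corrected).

Step 1 — column means:
  mean(U) = (8 + 1 + 2 + 5 + 7) / 5 = 23/5 = 4.6
  mean(V) = (4 + 3 + 3 + 3 + 8) / 5 = 21/5 = 4.2

Step 2 — sample covariance S[i,j] = (1/(n-1)) · Σ_k (x_{k,i} - mean_i) · (x_{k,j} - mean_j), with n-1 = 4.
  S[U,U] = ((3.4)·(3.4) + (-3.6)·(-3.6) + (-2.6)·(-2.6) + (0.4)·(0.4) + (2.4)·(2.4)) / 4 = 37.2/4 = 9.3
  S[U,V] = ((3.4)·(-0.2) + (-3.6)·(-1.2) + (-2.6)·(-1.2) + (0.4)·(-1.2) + (2.4)·(3.8)) / 4 = 15.4/4 = 3.85
  S[V,V] = ((-0.2)·(-0.2) + (-1.2)·(-1.2) + (-1.2)·(-1.2) + (-1.2)·(-1.2) + (3.8)·(3.8)) / 4 = 18.8/4 = 4.7

S is symmetric (S[j,i] = S[i,j]). Assembling:

S = [[9.3, 3.85],
 [3.85, 4.7]]


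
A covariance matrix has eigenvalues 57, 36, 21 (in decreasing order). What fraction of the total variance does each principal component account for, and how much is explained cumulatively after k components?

Step 1 — total variance = trace(Sigma) = Σ λ_i = 57 + 36 + 21 = 114.

Step 2 — fraction explained by component i = λ_i / Σ λ:
  PC1: 57/114 = 0.5
  PC2: 36/114 = 0.3158
  PC3: 21/114 = 0.1842

Step 3 — cumulative fraction after k components = (λ_1 + ... + λ_k) / Σ λ:
  k = 1: 57/114 = 0.5
  k = 2: (57 + 36)/114 = 93/114 = 0.8158
  k = 3: (57 + 36 + 21)/114 = 114/114 = 1

Summary (fraction, with percent):

explained: PC1 0.5 (50%), PC2 0.3158 (31.58%), PC3 0.1842 (18.42%);  cumulative: 0.5, 0.8158, 1


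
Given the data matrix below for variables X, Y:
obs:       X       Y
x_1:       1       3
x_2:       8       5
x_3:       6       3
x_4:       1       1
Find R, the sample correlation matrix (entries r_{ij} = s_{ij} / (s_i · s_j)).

Step 1 — column means:
  mean(X) = (1 + 8 + 6 + 1) / 4 = 16/4 = 4
  mean(Y) = (3 + 5 + 3 + 1) / 4 = 12/4 = 3

Step 2 — sample variances and covariances s[i,j] = (1/(n-1)) · Σ_k (x_{k,i} - mean_i) · (x_{k,j} - mean_j), with n-1 = 3:
  s[X,X] = ((-3)·(-3) + (4)·(4) + (2)·(2) + (-3)·(-3)) / 3 = 38/3 = 12.6667
  s[X,Y] = ((-3)·(0) + (4)·(2) + (2)·(0) + (-3)·(-2)) / 3 = 14/3 = 4.6667
  s[Y,Y] = ((0)·(0) + (2)·(2) + (0)·(0) + (-2)·(-2)) / 3 = 8/3 = 2.6667
  Sample standard deviations s_i = √(s[i,i]):
  s(X) = √(12.6667) = 3.559
  s(Y) = √(2.6667) = 1.633

Step 3 — r_{ij} = s_{ij} / (s_i · s_j):
  r[X,X] = 1 (diagonal).
  r[X,Y] = 4.6667 / (3.559 · 1.633) = 4.6667 / 5.8119 = 0.803
  r[Y,Y] = 1 (diagonal).

R is symmetric with unit diagonal. Assembling:

R = [[1, 0.803],
 [0.803, 1]]


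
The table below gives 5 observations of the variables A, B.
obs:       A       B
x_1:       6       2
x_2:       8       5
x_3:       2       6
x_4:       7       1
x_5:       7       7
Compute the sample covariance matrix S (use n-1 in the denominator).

Step 1 — column means:
  mean(A) = (6 + 8 + 2 + 7 + 7) / 5 = 30/5 = 6
  mean(B) = (2 + 5 + 6 + 1 + 7) / 5 = 21/5 = 4.2

Step 2 — sample covariance S[i,j] = (1/(n-1)) · Σ_k (x_{k,i} - mean_i) · (x_{k,j} - mean_j), with n-1 = 4.
  S[A,A] = ((0)·(0) + (2)·(2) + (-4)·(-4) + (1)·(1) + (1)·(1)) / 4 = 22/4 = 5.5
  S[A,B] = ((0)·(-2.2) + (2)·(0.8) + (-4)·(1.8) + (1)·(-3.2) + (1)·(2.8)) / 4 = -6/4 = -1.5
  S[B,B] = ((-2.2)·(-2.2) + (0.8)·(0.8) + (1.8)·(1.8) + (-3.2)·(-3.2) + (2.8)·(2.8)) / 4 = 26.8/4 = 6.7

S is symmetric (S[j,i] = S[i,j]). Assembling:

S = [[5.5, -1.5],
 [-1.5, 6.7]]


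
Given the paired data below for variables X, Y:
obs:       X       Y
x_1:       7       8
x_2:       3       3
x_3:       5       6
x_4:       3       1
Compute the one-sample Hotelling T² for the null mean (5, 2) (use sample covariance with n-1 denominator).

Step 1 — sample mean vector:
  mean(X) = (7 + 3 + 5 + 3) / 4 = 18/4 = 4.5
  mean(Y) = (8 + 3 + 6 + 1) / 4 = 18/4 = 4.5
  x̄ = (4.5, 4.5),  deviation x̄ - mu_0 = (4.5, 4.5) - (5, 2) = (-0.5, 2.5).

Step 2 — sample covariance matrix, S[i,j] = (1/(n-1)) · Σ_k (x_{k,i} - mean_i) · (x_{k,j} - mean_j), divisor n-1 = 3:
  S[X,X] = ((2.5)·(2.5) + (-1.5)·(-1.5) + (0.5)·(0.5) + (-1.5)·(-1.5)) / 3 = 11/3 = 3.6667
  S[X,Y] = ((2.5)·(3.5) + (-1.5)·(-1.5) + (0.5)·(1.5) + (-1.5)·(-3.5)) / 3 = 17/3 = 5.6667
  S[Y,Y] = ((3.5)·(3.5) + (-1.5)·(-1.5) + (1.5)·(1.5) + (-3.5)·(-3.5)) / 3 = 29/3 = 9.6667
  S = [[3.6667, 5.6667],
 [5.6667, 9.6667]].

Step 3 — invert S. det(S) = 3.6667·9.6667 - (5.6667)² = 3.3333.
  S^{-1} = (1/det) · [[d, -b], [-b, a]] = [[2.9, -1.7],
 [-1.7, 1.1]].

Step 4 — quadratic form (x̄ - mu_0)^T · S^{-1} · (x̄ - mu_0):
  S^{-1} · (x̄ - mu_0) = (-5.7, 3.6),
  (x̄ - mu_0)^T · [...] = (-0.5)·(-5.7) + (2.5)·(3.6) = 11.85.

Step 5 — scale by n: T² = 4 · 11.85 = 47.4.

T² ≈ 47.4


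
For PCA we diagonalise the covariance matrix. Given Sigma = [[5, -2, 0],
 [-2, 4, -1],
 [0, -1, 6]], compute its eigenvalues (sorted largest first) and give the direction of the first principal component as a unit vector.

Step 1 — characteristic polynomial p(λ) = det(λI - Sigma) = λ³ - tr·λ² + c_1·λ - det, where tr = trace, c_1 = sum of the principal 2×2 minors, det = det(Sigma):
  tr = 5 + 4 + 6 = 15,
  c_1 = (5·4 - (-2)²) + (5·6 - (0)²) + (4·6 - (-1)²) = 16 + 30 + 23 = 69,
  det = 5·(4·6 - (-1)²) - (-2)·((-2)·6 - (-1)·(0)) + (0)·((-2)·(-1) - 4·(0)) = 5·(23) - (-2)·(-12) + (0)·(2) = 91.
  So p(λ) = λ³ - 15λ² + 69λ - 91.
Step 2 — look for an integer root (rational root theorem: any rational root is an integer divisor of 91). Testing λ = 7:
  p(7) = 343 - 735 + 483 - 91 = 0  ✓
  Dividing out (λ - 7): p(λ) = (λ - 7)(λ² - 8λ + 13).
Step 3 — remaining eigenvalues from the quadratic λ² - 8λ + 13 = 0:
  Δ = 8² - 4·13 = 64 - 52 = 12,  λ = (8 ± √12)/2 = (8 ± 3.4641)/2 ≈ 5.7321 or 2.2679.
  Sorted: λ_1 = 7,  λ_2 = 5.7321,  λ_3 = 2.2679  (check: sum = 15 = tr ✓).

Step 4 — unit eigenvector for λ_1 = 7: v spans the null space of (Sigma - λ_1 I), whose rows are
  r_1 = (-2, -2, 0),  r_2 = (-2, -3, -1),  r_3 = (0, -1, -1).
  v is orthogonal to every row, so take v ∝ r_1 × r_2 = ((-2)·(-1) - (0)·(-3), (0)·(-2) - (-2)·(-1), (-2)·(-3) - (-2)·(-2)) = (2, -2, 2).
  Rescale (divide by 2): u = (1, -1, 1).
  ||u|| = √((1)² + (-1)² + (1)²) = √(3) ≈ 1.7321,  v_1 = u/||u|| ≈ (0.5774, -0.5774, 0.5774) (||v_1|| = 1).

λ_1 = 7,  λ_2 = 5.7321,  λ_3 = 2.2679;  v_1 ≈ (0.5774, -0.5774, 0.5774)
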